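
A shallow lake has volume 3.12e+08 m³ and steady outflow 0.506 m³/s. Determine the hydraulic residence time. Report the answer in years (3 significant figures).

Q = 0.506 m³/s × 3.156e+07 s/yr = 1.597e+07 m³/yr.
Hydraulic residence time τ = V/Q = 3.12e+08/1.597e+07 = 19.54 yr.

19.5 yr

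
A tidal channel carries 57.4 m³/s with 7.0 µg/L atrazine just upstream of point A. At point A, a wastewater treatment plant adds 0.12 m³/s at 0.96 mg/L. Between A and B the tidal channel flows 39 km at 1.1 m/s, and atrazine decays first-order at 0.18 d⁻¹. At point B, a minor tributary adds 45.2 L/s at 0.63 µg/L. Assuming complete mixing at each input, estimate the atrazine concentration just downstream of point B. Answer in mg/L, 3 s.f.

0.00834 mg/L

7.0 µg/L = 0.007 mg/L.
After input A: C = (57.4·0.007 + 0.12·0.96) / 57.52 = 0.008988 mg/L.
Over the 39 km reach to input B (t = 3.545e+04 s = 0.4104 d), decay gives C = 0.008988·exp(−0.18·0.4104) = 0.008348 mg/L.
45.2 L/s = 0.0452 m³/s.
0.63 µg/L = 0.00063 mg/L.
After input B: C = (57.52·0.008348 + 0.0452·0.00063) / 57.57 = 0.008342 mg/L.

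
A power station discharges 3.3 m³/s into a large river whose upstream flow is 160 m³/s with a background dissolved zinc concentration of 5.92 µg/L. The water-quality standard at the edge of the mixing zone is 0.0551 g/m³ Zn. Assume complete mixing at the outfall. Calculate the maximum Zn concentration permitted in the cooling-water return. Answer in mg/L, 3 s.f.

5.92 µg/L = 0.00592 mg/L.
Mass balance: 0.0551·163.3 = 3.3·Cₑ + 160·0.00592.
Cₑ = (8.998 − 0.9472) / 3.3 = 2.44 mg/L.

2.44 mg/L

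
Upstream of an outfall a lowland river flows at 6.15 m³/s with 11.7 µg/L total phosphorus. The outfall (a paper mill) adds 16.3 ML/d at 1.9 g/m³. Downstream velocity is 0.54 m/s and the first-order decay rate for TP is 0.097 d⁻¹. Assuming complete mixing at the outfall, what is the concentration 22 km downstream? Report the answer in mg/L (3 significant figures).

0.0649 mg/L

16.3 ML/d = 0.1887 m³/s.
11.7 µg/L = 0.0117 mg/L.
After complete mixing, C₀ = (0.1887·1.9 + 6.15·0.0117) / 6.339 = 0.0679 mg/L.
Travel time t = 2.2e+04 m / 0.54 m/s = 4.074e+04 s = 0.4715 d.
C = 0.0679·exp(−0.097·0.4715) = 0.0679·0.9553 = 0.06487 mg/L.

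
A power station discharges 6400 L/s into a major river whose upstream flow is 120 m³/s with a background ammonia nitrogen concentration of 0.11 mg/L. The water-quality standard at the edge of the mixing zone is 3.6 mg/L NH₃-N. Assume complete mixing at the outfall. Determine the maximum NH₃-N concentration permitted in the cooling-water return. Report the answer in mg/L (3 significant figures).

6400 L/s = 6.4 m³/s.
Mass balance: 3.6·126.4 = 6.4·Cₑ + 120·0.11.
Cₑ = (455 − 13.2) / 6.4 = 69.04 mg/L.

69.0 mg/L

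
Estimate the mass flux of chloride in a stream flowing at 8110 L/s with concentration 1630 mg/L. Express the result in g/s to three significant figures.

13200 g/s

8110 L/s = 8.11 m³/s.
Mass flux = Q·C = 8.11 m³/s × 1630 g/m³ = 1.322e+04 g/s.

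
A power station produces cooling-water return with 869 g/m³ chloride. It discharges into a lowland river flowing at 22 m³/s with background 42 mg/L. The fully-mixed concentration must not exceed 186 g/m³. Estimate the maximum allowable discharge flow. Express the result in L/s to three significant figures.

Mass balance at complete mixing: C_std·(Q_w + Q_r) = Q_w·C_e + Q_r·C_b.
Rearranging, Q_w = Q_r·(C_std − C_b)/(C_e − C_std) = 22·(186 − 42) / (869 − 186) = 4.638 m³/s.
= 4638 L/s.

4640 L/s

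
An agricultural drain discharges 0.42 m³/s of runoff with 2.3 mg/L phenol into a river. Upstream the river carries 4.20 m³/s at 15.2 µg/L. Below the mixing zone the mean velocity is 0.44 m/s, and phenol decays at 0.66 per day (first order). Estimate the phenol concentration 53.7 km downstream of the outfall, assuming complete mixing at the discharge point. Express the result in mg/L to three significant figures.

15.2 µg/L = 0.0152 mg/L.
After complete mixing, C₀ = (0.42·2.3 + 4.2·0.0152) / 4.62 = 0.2229 mg/L.
Travel time t = 5.37e+04 m / 0.44 m/s = 1.22e+05 s = 1.413 d.
C = 0.2229·exp(−0.66·1.413) = 0.2229·0.3937 = 0.08775 mg/L.

0.0877 mg/L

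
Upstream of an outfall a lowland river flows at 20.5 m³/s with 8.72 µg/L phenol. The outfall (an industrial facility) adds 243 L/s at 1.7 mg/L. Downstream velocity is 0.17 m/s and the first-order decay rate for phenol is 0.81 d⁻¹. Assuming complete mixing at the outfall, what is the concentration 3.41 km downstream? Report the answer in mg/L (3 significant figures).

243 L/s = 0.243 m³/s.
8.72 µg/L = 0.00872 mg/L.
After complete mixing, C₀ = (0.243·1.7 + 20.5·0.00872) / 20.74 = 0.02853 mg/L.
Travel time t = 3410 m / 0.17 m/s = 2.006e+04 s = 0.2322 d.
C = 0.02853·exp(−0.81·0.2322) = 0.02853·0.8286 = 0.02364 mg/L.

0.0236 mg/L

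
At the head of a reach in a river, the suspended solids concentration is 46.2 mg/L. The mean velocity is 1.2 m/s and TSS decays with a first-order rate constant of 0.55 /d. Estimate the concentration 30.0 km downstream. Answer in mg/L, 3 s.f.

Travel time t = 30.0 km / 1.2 m/s = 3e+04/1.2 = 2.5e+04 s = 0.2894 d.
First-order decay: C = 46.2·exp(−0.55·0.2894) = 46.2·0.8529 = 39.4 mg/L.

39.4 mg/L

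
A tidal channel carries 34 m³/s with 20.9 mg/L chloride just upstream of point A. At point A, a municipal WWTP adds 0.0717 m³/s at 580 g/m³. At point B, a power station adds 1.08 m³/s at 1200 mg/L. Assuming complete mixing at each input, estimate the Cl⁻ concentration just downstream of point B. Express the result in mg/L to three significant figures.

After input A: C = (34·20.9 + 0.0717·580) / 34.07 = 22.08 mg/L.
After input B: C = (34.07·22.08 + 1.08·1200) / 35.15 = 58.27 mg/L.

58.3 mg/L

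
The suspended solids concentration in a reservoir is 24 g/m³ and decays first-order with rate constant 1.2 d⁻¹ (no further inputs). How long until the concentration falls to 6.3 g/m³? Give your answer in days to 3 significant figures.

1.11 d

t = ln(C₀/C)/k = ln(24/6.3)/1.2 = 1.338/1.2 = 1.115 d.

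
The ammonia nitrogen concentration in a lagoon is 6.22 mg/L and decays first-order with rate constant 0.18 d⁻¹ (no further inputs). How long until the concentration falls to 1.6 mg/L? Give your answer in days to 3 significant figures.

t = ln(C₀/C)/k = ln(6.22/1.6)/0.18 = 1.358/0.18 = 7.543 d.

7.54 d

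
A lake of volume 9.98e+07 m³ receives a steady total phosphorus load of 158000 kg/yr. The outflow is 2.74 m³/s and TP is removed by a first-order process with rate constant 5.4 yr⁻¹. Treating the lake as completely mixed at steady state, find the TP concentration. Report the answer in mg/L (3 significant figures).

Outflow Q = 2.74 m³/s × 3.156e+07 s/yr = 8.647e+07 m³/yr.
Steady-state CSTR mass balance: W = Q·C + k·V·C, so C = W/(Q + kV).
Q + kV = 8.647e+07 + 5.4·9.98e+07 = 6.254e+08 m³/yr.
C = 158000/6.254e+08 = 0.0002526 kg/m³ = 0.2526 mg/L.

0.253 mg/L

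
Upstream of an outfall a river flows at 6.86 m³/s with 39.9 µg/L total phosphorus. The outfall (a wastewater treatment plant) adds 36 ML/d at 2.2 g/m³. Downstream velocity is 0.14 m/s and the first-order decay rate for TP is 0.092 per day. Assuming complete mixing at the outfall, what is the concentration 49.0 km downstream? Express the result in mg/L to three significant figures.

36 ML/d = 0.4167 m³/s.
39.9 µg/L = 0.0399 mg/L.
After complete mixing, C₀ = (0.4167·2.2 + 6.86·0.0399) / 7.277 = 0.1636 mg/L.
Travel time t = 4.9e+04 m / 0.14 m/s = 3.5e+05 s = 4.051 d.
C = 0.1636·exp(−0.092·4.051) = 0.1636·0.6889 = 0.1127 mg/L.

0.113 mg/L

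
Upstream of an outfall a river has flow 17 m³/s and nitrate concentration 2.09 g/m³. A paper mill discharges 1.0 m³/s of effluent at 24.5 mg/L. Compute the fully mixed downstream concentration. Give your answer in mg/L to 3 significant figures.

3.33 mg/L

Conservation of mass across the mixing zone: C = (1·24.5 + 17·2.09) / (1 + 17) = 60.03/18 = 3.335 mg/L.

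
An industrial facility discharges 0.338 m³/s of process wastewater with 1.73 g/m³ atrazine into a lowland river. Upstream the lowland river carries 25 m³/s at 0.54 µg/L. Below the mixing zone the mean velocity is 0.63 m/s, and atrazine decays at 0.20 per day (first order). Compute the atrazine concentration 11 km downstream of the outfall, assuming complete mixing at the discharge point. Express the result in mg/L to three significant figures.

0.0227 mg/L

0.54 µg/L = 0.00054 mg/L.
After complete mixing, C₀ = (0.338·1.73 + 25·0.00054) / 25.34 = 0.02361 mg/L.
Travel time t = 1.1e+04 m / 0.63 m/s = 1.746e+04 s = 0.2021 d.
C = 0.02361·exp(−0.20·0.2021) = 0.02361·0.9604 = 0.02268 mg/L.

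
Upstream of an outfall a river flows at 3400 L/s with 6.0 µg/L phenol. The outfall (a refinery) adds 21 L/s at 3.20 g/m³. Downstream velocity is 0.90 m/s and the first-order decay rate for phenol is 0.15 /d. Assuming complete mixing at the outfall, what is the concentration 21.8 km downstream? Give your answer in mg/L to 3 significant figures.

0.0246 mg/L

21 L/s = 0.021 m³/s.
3400 L/s = 3.4 m³/s.
6.0 µg/L = 0.006 mg/L.
After complete mixing, C₀ = (0.021·3.2 + 3.4·0.006) / 3.421 = 0.02561 mg/L.
Travel time t = 2.18e+04 m / 0.90 m/s = 2.422e+04 s = 0.2803 d.
C = 0.02561·exp(−0.15·0.2803) = 0.02561·0.9588 = 0.02455 mg/L.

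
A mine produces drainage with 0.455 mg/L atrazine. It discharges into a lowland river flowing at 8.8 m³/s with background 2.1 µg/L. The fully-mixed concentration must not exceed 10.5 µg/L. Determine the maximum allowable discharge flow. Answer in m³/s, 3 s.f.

0.166 m³/s

2.1 µg/L = 0.0021 mg/L.
10.5 µg/L = 0.0105 mg/L.
Mass balance at complete mixing: C_std·(Q_w + Q_r) = Q_w·C_e + Q_r·C_b.
Rearranging, Q_w = Q_r·(C_std − C_b)/(C_e − C_std) = 8.8·(0.0105 − 0.0021) / (0.455 − 0.0105) = 0.1663 m³/s.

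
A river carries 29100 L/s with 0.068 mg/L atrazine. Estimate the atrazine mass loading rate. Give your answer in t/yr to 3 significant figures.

29100 L/s = 29.1 m³/s.
Mass flux = Q·C = 29.1 m³/s × 0.068 g/m³ = 1.979 g/s.
= 1.979 g/s × 31.56 = 62.45 t/yr.

62.4 t/yr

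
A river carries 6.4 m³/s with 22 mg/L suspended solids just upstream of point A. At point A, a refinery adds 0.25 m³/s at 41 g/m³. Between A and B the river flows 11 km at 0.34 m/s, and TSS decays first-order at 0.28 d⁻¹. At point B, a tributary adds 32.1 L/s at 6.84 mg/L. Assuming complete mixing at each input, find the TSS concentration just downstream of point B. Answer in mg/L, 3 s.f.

After input A: C = (6.4·22 + 0.25·41) / 6.65 = 22.71 mg/L.
Over the 11 km reach to input B (t = 3.235e+04 s = 0.3745 d), decay gives C = 22.71·exp(−0.28·0.3745) = 20.45 mg/L.
32.1 L/s = 0.0321 m³/s.
After input B: C = (6.65·20.45 + 0.0321·6.84) / 6.682 = 20.39 mg/L.

20.4 mg/L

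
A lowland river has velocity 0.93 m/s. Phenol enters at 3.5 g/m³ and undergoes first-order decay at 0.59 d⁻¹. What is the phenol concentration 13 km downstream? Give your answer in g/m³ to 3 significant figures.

Travel time t = 13 km / 0.93 m/s = 1.3e+04/0.93 = 1.398e+04 s = 0.1618 d.
First-order decay: C = 3.5·exp(−0.59·0.1618) = 3.5·0.909 = 3.181 g/m³.

3.18 g/m³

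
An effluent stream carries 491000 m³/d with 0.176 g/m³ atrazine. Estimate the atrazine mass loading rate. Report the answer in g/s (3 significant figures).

491000 m³/d = 5.683 m³/s.
Mass flux = Q·C = 5.683 m³/s × 0.176 g/m³ = 1 g/s.

1.00 g/s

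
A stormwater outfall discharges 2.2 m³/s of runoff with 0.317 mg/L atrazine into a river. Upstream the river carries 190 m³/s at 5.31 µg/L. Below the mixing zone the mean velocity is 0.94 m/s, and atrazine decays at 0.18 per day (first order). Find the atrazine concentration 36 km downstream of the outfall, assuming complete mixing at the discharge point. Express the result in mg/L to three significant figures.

5.31 µg/L = 0.00531 mg/L.
After complete mixing, C₀ = (2.2·0.317 + 190·0.00531) / 192.2 = 0.008878 mg/L.
Travel time t = 3.6e+04 m / 0.94 m/s = 3.83e+04 s = 0.4433 d.
C = 0.008878·exp(−0.18·0.4433) = 0.008878·0.9233 = 0.008197 mg/L.

0.00820 mg/L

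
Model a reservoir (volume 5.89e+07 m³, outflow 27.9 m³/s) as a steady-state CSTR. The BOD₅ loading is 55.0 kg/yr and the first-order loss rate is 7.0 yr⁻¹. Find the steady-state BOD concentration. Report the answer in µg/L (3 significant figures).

Outflow Q = 27.9 m³/s × 3.156e+07 s/yr = 8.805e+08 m³/yr.
Steady-state CSTR mass balance: W = Q·C + k·V·C, so C = W/(Q + kV).
Q + kV = 8.805e+08 + 7.0·5.89e+07 = 1.293e+09 m³/yr.
C = 55.0/1.293e+09 = 4.254e-08 kg/m³ = 4.254e-05 mg/L = 0.04254 µg/L.

0.0425 µg/L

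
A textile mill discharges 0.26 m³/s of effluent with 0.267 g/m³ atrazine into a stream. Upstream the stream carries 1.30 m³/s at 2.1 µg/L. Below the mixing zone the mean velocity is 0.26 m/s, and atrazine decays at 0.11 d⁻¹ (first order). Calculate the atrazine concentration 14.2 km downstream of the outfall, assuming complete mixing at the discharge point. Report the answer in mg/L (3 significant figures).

0.0431 mg/L

2.1 µg/L = 0.0021 mg/L.
After complete mixing, C₀ = (0.26·0.267 + 1.3·0.0021) / 1.56 = 0.04625 mg/L.
Travel time t = 1.42e+04 m / 0.26 m/s = 5.462e+04 s = 0.6321 d.
C = 0.04625·exp(−0.11·0.6321) = 0.04625·0.9328 = 0.04314 mg/L.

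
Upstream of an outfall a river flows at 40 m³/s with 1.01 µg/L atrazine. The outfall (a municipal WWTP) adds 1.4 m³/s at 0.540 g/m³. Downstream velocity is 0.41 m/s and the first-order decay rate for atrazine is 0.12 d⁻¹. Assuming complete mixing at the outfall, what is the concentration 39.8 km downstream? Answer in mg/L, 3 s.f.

0.0168 mg/L

1.01 µg/L = 0.00101 mg/L.
After complete mixing, C₀ = (1.4·0.54 + 40·0.00101) / 41.4 = 0.01924 mg/L.
Travel time t = 3.98e+04 m / 0.41 m/s = 9.707e+04 s = 1.124 d.
C = 0.01924·exp(−0.12·1.124) = 0.01924·0.8739 = 0.01681 mg/L.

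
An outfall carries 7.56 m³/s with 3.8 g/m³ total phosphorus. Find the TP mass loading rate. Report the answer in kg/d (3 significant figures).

2480 kg/d

Mass flux = Q·C = 7.56 m³/s × 3.8 g/m³ = 28.73 g/s.
= 28.73 g/s × 86.4 = 2482 kg/d.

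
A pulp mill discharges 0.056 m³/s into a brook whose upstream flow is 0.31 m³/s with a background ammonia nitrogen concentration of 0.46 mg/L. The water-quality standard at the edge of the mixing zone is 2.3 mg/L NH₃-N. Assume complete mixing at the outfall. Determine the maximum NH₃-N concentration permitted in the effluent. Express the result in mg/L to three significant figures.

Mass balance: 2.3·0.366 = 0.056·Cₑ + 0.31·0.46.
Cₑ = (0.8418 − 0.1426) / 0.056 = 12.49 mg/L.

12.5 mg/L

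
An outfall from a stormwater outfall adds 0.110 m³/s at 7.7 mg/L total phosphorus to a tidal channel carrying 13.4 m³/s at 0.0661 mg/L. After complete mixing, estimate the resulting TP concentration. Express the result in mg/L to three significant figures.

0.128 mg/L

Conservation of mass across the mixing zone: C = (0.11·7.7 + 13.4·0.0661) / (0.11 + 13.4) = 1.733/13.51 = 0.1283 mg/L.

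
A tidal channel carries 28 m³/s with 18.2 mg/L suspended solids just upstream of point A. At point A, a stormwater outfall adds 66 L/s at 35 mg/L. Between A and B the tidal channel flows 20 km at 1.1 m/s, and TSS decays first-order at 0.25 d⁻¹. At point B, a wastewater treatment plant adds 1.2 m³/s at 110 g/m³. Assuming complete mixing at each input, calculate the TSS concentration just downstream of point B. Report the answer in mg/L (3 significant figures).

21.1 mg/L

66 L/s = 0.066 m³/s.
After input A: C = (28·18.2 + 0.066·35) / 28.07 = 18.24 mg/L.
Over the 20 km reach to input B (t = 1.818e+04 s = 0.2104 d), decay gives C = 18.24·exp(−0.25·0.2104) = 17.3 mg/L.
After input B: C = (28.07·17.3 + 1.2·110) / 29.27 = 21.11 mg/L.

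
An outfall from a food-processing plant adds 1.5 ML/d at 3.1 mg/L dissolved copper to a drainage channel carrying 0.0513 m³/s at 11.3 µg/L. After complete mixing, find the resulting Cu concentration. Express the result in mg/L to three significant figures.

0.792 mg/L

1.5 ML/d = 0.01736 m³/s.
11.3 µg/L = 0.0113 mg/L.
Flow-weighted mixing gives C = (0.01736·3.1 + 0.0513·0.0113) / (0.01736 + 0.0513) = 0.0544/0.06866 = 0.7923 mg/L.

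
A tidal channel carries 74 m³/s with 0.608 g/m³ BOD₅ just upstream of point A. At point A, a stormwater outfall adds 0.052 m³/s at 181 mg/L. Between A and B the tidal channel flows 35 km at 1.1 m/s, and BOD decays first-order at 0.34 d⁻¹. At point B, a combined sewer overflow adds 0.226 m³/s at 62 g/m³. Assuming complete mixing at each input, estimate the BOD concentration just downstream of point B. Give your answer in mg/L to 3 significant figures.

0.835 mg/L

After input A: C = (74·0.608 + 0.052·181) / 74.05 = 0.7347 mg/L.
Over the 35 km reach to input B (t = 3.182e+04 s = 0.3683 d), decay gives C = 0.7347·exp(−0.34·0.3683) = 0.6482 mg/L.
After input B: C = (74.05·0.6482 + 0.226·62) / 74.28 = 0.8349 mg/L.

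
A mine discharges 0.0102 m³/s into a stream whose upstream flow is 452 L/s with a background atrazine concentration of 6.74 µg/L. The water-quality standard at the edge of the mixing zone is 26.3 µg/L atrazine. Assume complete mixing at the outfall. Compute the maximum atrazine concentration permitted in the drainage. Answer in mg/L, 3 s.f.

452 L/s = 0.452 m³/s.
6.74 µg/L = 0.00674 mg/L.
26.3 µg/L = 0.0263 mg/L.
Mass balance: 0.0263·0.4622 = 0.0102·Cₑ + 0.452·0.00674.
Cₑ = (0.01216 − 0.003046) / 0.0102 = 0.8931 mg/L.

0.893 mg/L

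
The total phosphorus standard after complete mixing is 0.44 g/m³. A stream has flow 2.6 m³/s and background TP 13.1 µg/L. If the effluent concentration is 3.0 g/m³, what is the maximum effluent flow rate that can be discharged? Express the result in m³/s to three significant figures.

13.1 µg/L = 0.0131 mg/L.
Mass balance at complete mixing: C_std·(Q_w + Q_r) = Q_w·C_e + Q_r·C_b.
Rearranging, Q_w = Q_r·(C_std − C_b)/(C_e − C_std) = 2.6·(0.44 − 0.0131) / (3 − 0.44) = 0.4336 m³/s.

0.434 m³/s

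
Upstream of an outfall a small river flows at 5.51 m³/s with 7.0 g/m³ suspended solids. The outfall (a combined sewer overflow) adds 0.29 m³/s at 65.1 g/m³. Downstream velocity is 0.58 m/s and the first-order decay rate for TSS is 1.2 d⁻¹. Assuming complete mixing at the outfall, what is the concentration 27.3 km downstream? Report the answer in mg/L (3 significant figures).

5.15 mg/L

After complete mixing, C₀ = (0.29·65.1 + 5.51·7) / 5.8 = 9.905 mg/L.
Travel time t = 2.73e+04 m / 0.58 m/s = 4.707e+04 s = 0.5448 d.
C = 9.905·exp(−1.2·0.5448) = 9.905·0.5201 = 5.152 mg/L.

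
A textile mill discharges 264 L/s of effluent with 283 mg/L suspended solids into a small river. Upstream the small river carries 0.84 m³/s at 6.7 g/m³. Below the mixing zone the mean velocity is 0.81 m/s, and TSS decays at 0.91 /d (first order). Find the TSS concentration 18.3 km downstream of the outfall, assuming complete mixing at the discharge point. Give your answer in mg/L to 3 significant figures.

57.4 mg/L

264 L/s = 0.264 m³/s.
After complete mixing, C₀ = (0.264·283 + 0.84·6.7) / 1.104 = 72.77 mg/L.
Travel time t = 1.83e+04 m / 0.81 m/s = 2.259e+04 s = 0.2615 d.
C = 72.77·exp(−0.91·0.2615) = 72.77·0.7882 = 57.36 mg/L.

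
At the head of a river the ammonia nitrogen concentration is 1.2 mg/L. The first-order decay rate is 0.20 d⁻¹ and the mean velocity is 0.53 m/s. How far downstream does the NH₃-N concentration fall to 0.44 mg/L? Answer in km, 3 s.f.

From C = C₀·e^(−kt), t = ln(C₀/C)/k = ln(1.2/0.44)/0.20 = 1.003/0.20 = 5.017 d.
Distance = v·t = 0.53 m/s × 4.334e+05 s = 2.297e+05 m = 229.7 km.

230 km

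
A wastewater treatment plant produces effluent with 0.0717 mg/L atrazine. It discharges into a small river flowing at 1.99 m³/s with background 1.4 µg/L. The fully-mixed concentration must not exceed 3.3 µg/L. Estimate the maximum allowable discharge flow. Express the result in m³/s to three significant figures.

1.4 µg/L = 0.0014 mg/L.
3.3 µg/L = 0.0033 mg/L.
Mass balance at complete mixing: C_std·(Q_w + Q_r) = Q_w·C_e + Q_r·C_b.
Rearranging, Q_w = Q_r·(C_std − C_b)/(C_e − C_std) = 1.99·(0.0033 − 0.0014) / (0.0717 − 0.0033) = 0.05528 m³/s.

0.0553 m³/s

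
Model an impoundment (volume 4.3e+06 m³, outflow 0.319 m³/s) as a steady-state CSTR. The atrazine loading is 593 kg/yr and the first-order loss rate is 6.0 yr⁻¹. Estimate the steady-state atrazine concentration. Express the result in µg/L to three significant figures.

16.5 µg/L

Outflow Q = 0.319 m³/s × 3.156e+07 s/yr = 1.007e+07 m³/yr.
Steady-state CSTR mass balance: W = Q·C + k·V·C, so C = W/(Q + kV).
Q + kV = 1.007e+07 + 6.0·4.3e+06 = 3.587e+07 m³/yr.
C = 593/3.587e+07 = 1.653e-05 kg/m³ = 0.01653 mg/L = 16.53 µg/L.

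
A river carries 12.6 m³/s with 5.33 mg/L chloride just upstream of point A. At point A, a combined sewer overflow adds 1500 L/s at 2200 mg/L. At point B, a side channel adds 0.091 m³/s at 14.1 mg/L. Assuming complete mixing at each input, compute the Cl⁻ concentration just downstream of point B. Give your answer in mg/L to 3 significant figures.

237 mg/L

1500 L/s = 1.5 m³/s.
After input A: C = (12.6·5.33 + 1.5·2200) / 14.1 = 238.8 mg/L.
After input B: C = (14.1·238.8 + 0.091·14.1) / 14.19 = 237.4 mg/L.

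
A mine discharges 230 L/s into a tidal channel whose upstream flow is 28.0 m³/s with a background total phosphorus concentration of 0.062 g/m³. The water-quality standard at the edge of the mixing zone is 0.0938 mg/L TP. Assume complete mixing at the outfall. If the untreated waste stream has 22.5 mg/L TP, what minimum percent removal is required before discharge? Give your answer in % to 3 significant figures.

82.4 %

230 L/s = 0.23 m³/s.
Mass balance: 0.0938·28.23 = 0.23·Cₑ + 28·0.062.
Cₑ = (2.648 − 1.736) / 0.23 = 3.965 mg/L.
Required removal = 1 − 3.965/22.5 = 82.38 %.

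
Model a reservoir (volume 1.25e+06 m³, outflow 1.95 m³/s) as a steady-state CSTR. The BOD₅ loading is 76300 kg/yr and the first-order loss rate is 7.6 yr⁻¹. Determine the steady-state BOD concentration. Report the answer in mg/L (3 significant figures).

Outflow Q = 1.95 m³/s × 3.156e+07 s/yr = 6.154e+07 m³/yr.
Steady-state CSTR mass balance: W = Q·C + k·V·C, so C = W/(Q + kV).
Q + kV = 6.154e+07 + 7.6·1.25e+06 = 7.104e+07 m³/yr.
C = 76300/7.104e+07 = 0.001074 kg/m³ = 1.074 mg/L.

1.07 mg/L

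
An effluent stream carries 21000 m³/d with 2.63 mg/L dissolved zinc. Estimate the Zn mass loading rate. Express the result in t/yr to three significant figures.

20.2 t/yr

21000 m³/d = 0.2431 m³/s.
Mass flux = Q·C = 0.2431 m³/s × 2.63 g/m³ = 0.6392 g/s.
= 0.6392 g/s × 31.56 = 20.17 t/yr.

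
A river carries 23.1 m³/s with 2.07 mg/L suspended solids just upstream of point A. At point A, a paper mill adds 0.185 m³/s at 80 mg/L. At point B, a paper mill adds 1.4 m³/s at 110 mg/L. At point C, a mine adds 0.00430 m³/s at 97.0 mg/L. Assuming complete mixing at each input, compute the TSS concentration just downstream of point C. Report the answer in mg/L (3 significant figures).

After input A: C = (23.1·2.07 + 0.185·80) / 23.29 = 2.689 mg/L.
After input B: C = (23.29·2.689 + 1.4·110) / 24.68 = 8.775 mg/L.
After input C: C = (24.68·8.775 + 0.0043·97) / 24.69 = 8.791 mg/L.

8.79 mg/L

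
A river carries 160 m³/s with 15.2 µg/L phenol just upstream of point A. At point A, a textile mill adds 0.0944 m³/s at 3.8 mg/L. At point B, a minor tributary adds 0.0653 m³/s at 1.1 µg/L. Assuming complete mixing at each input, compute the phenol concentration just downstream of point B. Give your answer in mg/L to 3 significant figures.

0.0174 mg/L

15.2 µg/L = 0.0152 mg/L.
After input A: C = (160·0.0152 + 0.0944·3.8) / 160.1 = 0.01743 mg/L.
1.1 µg/L = 0.0011 mg/L.
After input B: C = (160.1·0.01743 + 0.0653·0.0011) / 160.2 = 0.01743 mg/L.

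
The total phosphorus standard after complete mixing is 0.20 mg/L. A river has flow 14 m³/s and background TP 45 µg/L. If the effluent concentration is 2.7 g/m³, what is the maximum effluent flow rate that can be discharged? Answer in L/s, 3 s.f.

45 µg/L = 0.045 mg/L.
Mass balance at complete mixing: C_std·(Q_w + Q_r) = Q_w·C_e + Q_r·C_b.
Rearranging, Q_w = Q_r·(C_std − C_b)/(C_e − C_std) = 14·(0.2 − 0.045) / (2.7 − 0.2) = 0.868 m³/s.
= 868 L/s.

868 L/s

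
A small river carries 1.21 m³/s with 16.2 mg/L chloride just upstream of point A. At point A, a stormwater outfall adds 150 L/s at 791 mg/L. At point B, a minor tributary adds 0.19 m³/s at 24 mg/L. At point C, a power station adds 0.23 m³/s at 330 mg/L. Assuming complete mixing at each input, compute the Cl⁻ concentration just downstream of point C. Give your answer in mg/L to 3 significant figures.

123 mg/L

150 L/s = 0.15 m³/s.
After input A: C = (1.21·16.2 + 0.15·791) / 1.36 = 101.7 mg/L.
After input B: C = (1.36·101.7 + 0.19·24) / 1.55 = 92.14 mg/L.
After input C: C = (1.55·92.14 + 0.23·330) / 1.78 = 122.9 mg/L.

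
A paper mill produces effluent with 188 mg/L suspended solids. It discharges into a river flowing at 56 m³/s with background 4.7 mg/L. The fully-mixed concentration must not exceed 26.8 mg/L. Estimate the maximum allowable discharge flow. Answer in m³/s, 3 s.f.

7.68 m³/s

Mass balance at complete mixing: C_std·(Q_w + Q_r) = Q_w·C_e + Q_r·C_b.
Rearranging, Q_w = Q_r·(C_std − C_b)/(C_e − C_std) = 56·(26.8 − 4.7) / (188 − 26.8) = 7.677 m³/s.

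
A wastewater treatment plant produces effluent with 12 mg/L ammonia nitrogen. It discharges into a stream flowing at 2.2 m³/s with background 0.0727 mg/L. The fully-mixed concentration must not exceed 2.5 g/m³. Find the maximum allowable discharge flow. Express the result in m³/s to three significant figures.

Mass balance at complete mixing: C_std·(Q_w + Q_r) = Q_w·C_e + Q_r·C_b.
Rearranging, Q_w = Q_r·(C_std − C_b)/(C_e − C_std) = 2.2·(2.5 − 0.0727) / (12 − 2.5) = 0.5621 m³/s.

0.562 m³/s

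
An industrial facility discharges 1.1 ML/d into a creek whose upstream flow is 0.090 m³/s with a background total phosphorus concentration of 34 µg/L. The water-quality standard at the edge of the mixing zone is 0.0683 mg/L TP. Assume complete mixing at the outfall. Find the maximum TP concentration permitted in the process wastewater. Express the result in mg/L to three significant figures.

0.311 mg/L

1.1 ML/d = 0.01273 m³/s.
34 µg/L = 0.034 mg/L.
Mass balance: 0.0683·0.1027 = 0.01273·Cₑ + 0.09·0.034.
Cₑ = (0.007017 − 0.00306) / 0.01273 = 0.3108 mg/L.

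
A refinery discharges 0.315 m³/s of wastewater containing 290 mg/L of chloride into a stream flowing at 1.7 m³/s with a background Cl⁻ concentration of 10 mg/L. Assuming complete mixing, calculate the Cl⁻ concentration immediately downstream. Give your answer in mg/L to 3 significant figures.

Conservation of mass across the mixing zone: C = (0.315·290 + 1.7·10) / (0.315 + 1.7) = 108.3/2.015 = 53.77 mg/L.

53.8 mg/L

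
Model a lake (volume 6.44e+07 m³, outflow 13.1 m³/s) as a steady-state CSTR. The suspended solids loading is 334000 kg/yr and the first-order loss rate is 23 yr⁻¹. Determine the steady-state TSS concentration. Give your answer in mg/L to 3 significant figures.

0.176 mg/L

Outflow Q = 13.1 m³/s × 3.156e+07 s/yr = 4.134e+08 m³/yr.
Steady-state CSTR mass balance: W = Q·C + k·V·C, so C = W/(Q + kV).
Q + kV = 4.134e+08 + 23·6.44e+07 = 1.895e+09 m³/yr.
C = 334000/1.895e+09 = 0.0001763 kg/m³ = 0.1763 mg/L.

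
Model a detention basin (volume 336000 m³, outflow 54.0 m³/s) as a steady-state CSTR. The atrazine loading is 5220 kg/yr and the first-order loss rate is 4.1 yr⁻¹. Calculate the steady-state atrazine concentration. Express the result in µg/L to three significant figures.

3.06 µg/L

Outflow Q = 54.0 m³/s × 3.156e+07 s/yr = 1.704e+09 m³/yr.
Steady-state CSTR mass balance: W = Q·C + k·V·C, so C = W/(Q + kV).
Q + kV = 1.704e+09 + 4.1·336000 = 1.705e+09 m³/yr.
C = 5220/1.705e+09 = 3.061e-06 kg/m³ = 0.003061 mg/L = 3.061 µg/L.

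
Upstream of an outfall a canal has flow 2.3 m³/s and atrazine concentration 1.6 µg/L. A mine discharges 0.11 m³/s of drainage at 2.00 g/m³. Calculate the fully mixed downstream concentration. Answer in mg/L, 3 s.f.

1.6 µg/L = 0.0016 mg/L.
By mass balance at complete mixing, C = (0.11·2 + 2.3·0.0016) / (0.11 + 2.3) = 0.2237/2.41 = 0.09281 mg/L.

0.0928 mg/L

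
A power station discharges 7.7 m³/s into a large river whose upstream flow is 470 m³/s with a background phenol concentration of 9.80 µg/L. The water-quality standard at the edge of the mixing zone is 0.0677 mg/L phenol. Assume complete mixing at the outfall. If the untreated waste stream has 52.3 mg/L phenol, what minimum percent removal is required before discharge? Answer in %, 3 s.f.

9.80 µg/L = 0.0098 mg/L.
Mass balance: 0.0677·477.7 = 7.7·Cₑ + 470·0.0098.
Cₑ = (32.34 − 4.606) / 7.7 = 3.602 mg/L.
Required removal = 1 − 3.602/52.3 = 93.11 %.

93.1 %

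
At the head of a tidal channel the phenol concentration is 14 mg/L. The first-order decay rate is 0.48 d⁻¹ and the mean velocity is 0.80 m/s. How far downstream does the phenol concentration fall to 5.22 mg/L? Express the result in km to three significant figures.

142 km

From C = C₀·e^(−kt), t = ln(C₀/C)/k = ln(14/5.22)/0.48 = 0.9866/0.48 = 2.055 d.
Distance = v·t = 0.80 m/s × 1.776e+05 s = 1.421e+05 m = 142.1 km.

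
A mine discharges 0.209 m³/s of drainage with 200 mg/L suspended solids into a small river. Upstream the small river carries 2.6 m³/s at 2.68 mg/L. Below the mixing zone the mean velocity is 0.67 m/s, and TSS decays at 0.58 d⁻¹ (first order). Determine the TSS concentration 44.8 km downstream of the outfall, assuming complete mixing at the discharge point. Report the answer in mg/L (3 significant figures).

After complete mixing, C₀ = (0.209·200 + 2.6·2.68) / 2.809 = 17.36 mg/L.
Travel time t = 4.48e+04 m / 0.67 m/s = 6.687e+04 s = 0.7739 d.
C = 17.36·exp(−0.58·0.7739) = 17.36·0.6384 = 11.08 mg/L.

11.1 mg/L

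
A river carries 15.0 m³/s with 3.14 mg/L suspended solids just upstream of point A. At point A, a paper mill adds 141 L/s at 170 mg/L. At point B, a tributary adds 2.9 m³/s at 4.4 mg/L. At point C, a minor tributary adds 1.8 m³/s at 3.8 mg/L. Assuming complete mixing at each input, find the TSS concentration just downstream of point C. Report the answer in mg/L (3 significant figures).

141 L/s = 0.141 m³/s.
After input A: C = (15·3.14 + 0.141·170) / 15.14 = 4.694 mg/L.
After input B: C = (15.14·4.694 + 2.9·4.4) / 18.04 = 4.647 mg/L.
After input C: C = (18.04·4.647 + 1.8·3.8) / 19.84 = 4.57 mg/L.

4.57 mg/L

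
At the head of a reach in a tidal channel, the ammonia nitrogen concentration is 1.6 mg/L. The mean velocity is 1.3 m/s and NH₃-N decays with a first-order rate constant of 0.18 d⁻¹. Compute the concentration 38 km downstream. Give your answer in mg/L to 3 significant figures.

Travel time t = 38 km / 1.3 m/s = 3.8e+04/1.3 = 2.923e+04 s = 0.3383 d.
First-order decay: C = 1.6·exp(−0.18·0.3383) = 1.6·0.9409 = 1.505 mg/L.

1.51 mg/L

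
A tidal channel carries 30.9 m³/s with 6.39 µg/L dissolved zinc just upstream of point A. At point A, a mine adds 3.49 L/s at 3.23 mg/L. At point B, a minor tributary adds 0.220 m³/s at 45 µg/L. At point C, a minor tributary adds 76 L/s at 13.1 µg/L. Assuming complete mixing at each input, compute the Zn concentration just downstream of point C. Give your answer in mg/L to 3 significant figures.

6.39 µg/L = 0.00639 mg/L.
3.49 L/s = 0.00349 m³/s.
After input A: C = (30.9·0.00639 + 0.00349·3.23) / 30.9 = 0.006754 mg/L.
45 µg/L = 0.045 mg/L.
After input B: C = (30.9·0.006754 + 0.22·0.045) / 31.12 = 0.007024 mg/L.
76 L/s = 0.076 m³/s.
13.1 µg/L = 0.0131 mg/L.
After input C: C = (31.12·0.007024 + 0.076·0.0131) / 31.2 = 0.007039 mg/L.

0.00704 mg/L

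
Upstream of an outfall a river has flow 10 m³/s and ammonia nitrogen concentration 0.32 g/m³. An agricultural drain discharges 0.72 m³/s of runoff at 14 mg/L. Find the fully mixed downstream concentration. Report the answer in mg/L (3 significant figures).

1.24 mg/L

Flow-weighted mixing gives C = (0.72·14 + 10·0.32) / (0.72 + 10) = 13.28/10.72 = 1.239 mg/L.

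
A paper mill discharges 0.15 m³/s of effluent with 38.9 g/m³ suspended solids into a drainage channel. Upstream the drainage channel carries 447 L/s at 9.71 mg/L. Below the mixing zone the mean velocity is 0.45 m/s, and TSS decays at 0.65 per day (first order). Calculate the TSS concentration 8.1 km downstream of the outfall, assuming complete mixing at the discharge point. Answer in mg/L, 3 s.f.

14.9 mg/L

447 L/s = 0.447 m³/s.
After complete mixing, C₀ = (0.15·38.9 + 0.447·9.71) / 0.597 = 17.04 mg/L.
Travel time t = 8100 m / 0.45 m/s = 1.8e+04 s = 0.2083 d.
C = 17.04·exp(−0.65·0.2083) = 17.04·0.8734 = 14.89 mg/L.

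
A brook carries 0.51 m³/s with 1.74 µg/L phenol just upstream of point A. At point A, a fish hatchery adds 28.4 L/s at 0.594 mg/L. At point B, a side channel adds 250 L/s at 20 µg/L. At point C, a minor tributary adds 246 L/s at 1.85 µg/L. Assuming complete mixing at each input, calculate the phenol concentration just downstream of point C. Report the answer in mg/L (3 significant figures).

1.74 µg/L = 0.00174 mg/L.
28.4 L/s = 0.0284 m³/s.
After input A: C = (0.51·0.00174 + 0.0284·0.594) / 0.5384 = 0.03298 mg/L.
250 L/s = 0.25 m³/s.
20 µg/L = 0.02 mg/L.
After input B: C = (0.5384·0.03298 + 0.25·0.02) / 0.7884 = 0.02886 mg/L.
246 L/s = 0.246 m³/s.
1.85 µg/L = 0.00185 mg/L.
After input C: C = (0.7884·0.02886 + 0.246·0.00185) / 1.034 = 0.02244 mg/L.

0.0224 mg/L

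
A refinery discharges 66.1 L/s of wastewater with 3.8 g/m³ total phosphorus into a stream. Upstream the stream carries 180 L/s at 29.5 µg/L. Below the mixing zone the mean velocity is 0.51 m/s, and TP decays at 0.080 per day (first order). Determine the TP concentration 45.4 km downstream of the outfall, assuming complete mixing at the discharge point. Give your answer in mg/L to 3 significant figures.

0.960 mg/L

66.1 L/s = 0.0661 m³/s.
180 L/s = 0.18 m³/s.
29.5 µg/L = 0.0295 mg/L.
After complete mixing, C₀ = (0.0661·3.8 + 0.18·0.0295) / 0.2461 = 1.042 mg/L.
Travel time t = 4.54e+04 m / 0.51 m/s = 8.902e+04 s = 1.03 d.
C = 1.042·exp(−0.080·1.03) = 1.042·0.9209 = 0.9598 mg/L.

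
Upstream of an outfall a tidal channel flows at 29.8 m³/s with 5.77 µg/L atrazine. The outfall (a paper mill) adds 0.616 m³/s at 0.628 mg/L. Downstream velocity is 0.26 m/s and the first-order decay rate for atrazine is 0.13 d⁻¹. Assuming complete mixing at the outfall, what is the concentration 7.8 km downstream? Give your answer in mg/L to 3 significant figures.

0.0176 mg/L

5.77 µg/L = 0.00577 mg/L.
After complete mixing, C₀ = (0.616·0.628 + 29.8·0.00577) / 30.42 = 0.01837 mg/L.
Travel time t = 7800 m / 0.26 m/s = 3e+04 s = 0.3472 d.
C = 0.01837·exp(−0.13·0.3472) = 0.01837·0.9559 = 0.01756 mg/L.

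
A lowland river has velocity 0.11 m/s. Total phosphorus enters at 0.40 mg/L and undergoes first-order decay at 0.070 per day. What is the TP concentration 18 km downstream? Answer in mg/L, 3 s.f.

0.350 mg/L

Travel time t = 18 km / 0.11 m/s = 1.8e+04/0.11 = 1.636e+05 s = 1.894 d.
First-order decay: C = 0.40·exp(−0.070·1.894) = 0.40·0.8758 = 0.3503 mg/L.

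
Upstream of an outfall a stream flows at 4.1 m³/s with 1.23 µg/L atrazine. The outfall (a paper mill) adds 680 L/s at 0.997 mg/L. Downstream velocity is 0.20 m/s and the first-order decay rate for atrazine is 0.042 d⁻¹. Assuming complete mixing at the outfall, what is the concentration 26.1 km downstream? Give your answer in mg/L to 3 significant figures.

680 L/s = 0.68 m³/s.
1.23 µg/L = 0.00123 mg/L.
After complete mixing, C₀ = (0.68·0.997 + 4.1·0.00123) / 4.78 = 0.1429 mg/L.
Travel time t = 2.61e+04 m / 0.20 m/s = 1.305e+05 s = 1.51 d.
C = 0.1429·exp(−0.042·1.51) = 0.1429·0.9385 = 0.1341 mg/L.

0.134 mg/L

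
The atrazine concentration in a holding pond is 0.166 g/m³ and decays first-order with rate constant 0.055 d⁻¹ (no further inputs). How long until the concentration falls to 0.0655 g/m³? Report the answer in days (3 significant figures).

t = ln(C₀/C)/k = ln(0.166/0.0655)/0.055 = 0.9299/0.055 = 16.91 d.

16.9 d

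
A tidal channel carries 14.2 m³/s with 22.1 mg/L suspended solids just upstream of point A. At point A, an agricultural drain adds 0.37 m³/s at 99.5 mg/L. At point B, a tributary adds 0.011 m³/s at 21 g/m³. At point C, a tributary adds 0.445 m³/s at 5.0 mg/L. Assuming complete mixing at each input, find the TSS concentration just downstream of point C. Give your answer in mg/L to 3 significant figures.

23.5 mg/L

After input A: C = (14.2·22.1 + 0.37·99.5) / 14.57 = 24.07 mg/L.
After input B: C = (14.57·24.07 + 0.011·21) / 14.58 = 24.06 mg/L.
After input C: C = (14.58·24.06 + 0.445·5) / 15.03 = 23.5 mg/L.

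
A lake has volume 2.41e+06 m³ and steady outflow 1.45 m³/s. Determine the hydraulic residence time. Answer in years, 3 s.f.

Q = 1.45 m³/s × 3.156e+07 s/yr = 4.576e+07 m³/yr.
Hydraulic residence time τ = V/Q = 2.41e+06/4.576e+07 = 0.05267 yr.

0.0527 yr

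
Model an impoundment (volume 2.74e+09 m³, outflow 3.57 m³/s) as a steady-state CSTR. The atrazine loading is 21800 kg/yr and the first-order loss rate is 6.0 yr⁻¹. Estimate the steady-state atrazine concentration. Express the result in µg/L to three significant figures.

1.32 µg/L

Outflow Q = 3.57 m³/s × 3.156e+07 s/yr = 1.127e+08 m³/yr.
Steady-state CSTR mass balance: W = Q·C + k·V·C, so C = W/(Q + kV).
Q + kV = 1.127e+08 + 6.0·2.74e+09 = 1.655e+10 m³/yr.
C = 21800/1.655e+10 = 1.317e-06 kg/m³ = 0.001317 mg/L = 1.317 µg/L.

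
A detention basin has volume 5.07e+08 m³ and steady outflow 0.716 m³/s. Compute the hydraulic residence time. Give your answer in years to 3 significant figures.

Q = 0.716 m³/s × 3.156e+07 s/yr = 2.26e+07 m³/yr.
Hydraulic residence time τ = V/Q = 5.07e+08/2.26e+07 = 22.44 yr.

22.4 yr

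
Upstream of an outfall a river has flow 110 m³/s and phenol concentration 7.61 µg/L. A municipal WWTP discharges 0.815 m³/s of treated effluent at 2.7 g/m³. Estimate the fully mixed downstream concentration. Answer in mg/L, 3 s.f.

0.0274 mg/L

7.61 µg/L = 0.00761 mg/L.
By mass balance at complete mixing, C = (0.815·2.7 + 110·0.00761) / (0.815 + 110) = 3.038/110.8 = 0.02741 mg/L.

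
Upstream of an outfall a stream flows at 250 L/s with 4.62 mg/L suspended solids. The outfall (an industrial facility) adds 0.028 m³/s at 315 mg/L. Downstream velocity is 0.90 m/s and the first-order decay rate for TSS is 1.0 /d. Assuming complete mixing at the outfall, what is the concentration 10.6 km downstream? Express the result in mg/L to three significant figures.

31.3 mg/L

250 L/s = 0.25 m³/s.
After complete mixing, C₀ = (0.028·315 + 0.25·4.62) / 0.278 = 35.88 mg/L.
Travel time t = 1.06e+04 m / 0.90 m/s = 1.178e+04 s = 0.1363 d.
C = 35.88·exp(−1.0·0.1363) = 35.88·0.8726 = 31.31 mg/L.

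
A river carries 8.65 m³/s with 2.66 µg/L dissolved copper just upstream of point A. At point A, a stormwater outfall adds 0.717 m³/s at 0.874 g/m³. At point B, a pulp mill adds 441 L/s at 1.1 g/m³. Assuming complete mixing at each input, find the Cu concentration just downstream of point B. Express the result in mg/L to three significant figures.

0.116 mg/L

2.66 µg/L = 0.00266 mg/L.
After input A: C = (8.65·0.00266 + 0.717·0.874) / 9.367 = 0.06936 mg/L.
441 L/s = 0.441 m³/s.
After input B: C = (9.367·0.06936 + 0.441·1.1) / 9.808 = 0.1157 mg/L.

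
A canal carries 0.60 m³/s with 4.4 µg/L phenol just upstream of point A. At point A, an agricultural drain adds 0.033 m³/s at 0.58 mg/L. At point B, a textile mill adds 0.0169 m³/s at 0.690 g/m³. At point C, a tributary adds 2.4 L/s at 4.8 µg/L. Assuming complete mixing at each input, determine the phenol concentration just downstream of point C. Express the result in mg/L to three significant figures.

4.4 µg/L = 0.0044 mg/L.
After input A: C = (0.6·0.0044 + 0.033·0.58) / 0.633 = 0.03441 mg/L.
After input B: C = (0.633·0.03441 + 0.0169·0.69) / 0.6499 = 0.05146 mg/L.
2.4 L/s = 0.0024 m³/s.
4.8 µg/L = 0.0048 mg/L.
After input C: C = (0.6499·0.05146 + 0.0024·0.0048) / 0.6523 = 0.05128 mg/L.

0.0513 mg/L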